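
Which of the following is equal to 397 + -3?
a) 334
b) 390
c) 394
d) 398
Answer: c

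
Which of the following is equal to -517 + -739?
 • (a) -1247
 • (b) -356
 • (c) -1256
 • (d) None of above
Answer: c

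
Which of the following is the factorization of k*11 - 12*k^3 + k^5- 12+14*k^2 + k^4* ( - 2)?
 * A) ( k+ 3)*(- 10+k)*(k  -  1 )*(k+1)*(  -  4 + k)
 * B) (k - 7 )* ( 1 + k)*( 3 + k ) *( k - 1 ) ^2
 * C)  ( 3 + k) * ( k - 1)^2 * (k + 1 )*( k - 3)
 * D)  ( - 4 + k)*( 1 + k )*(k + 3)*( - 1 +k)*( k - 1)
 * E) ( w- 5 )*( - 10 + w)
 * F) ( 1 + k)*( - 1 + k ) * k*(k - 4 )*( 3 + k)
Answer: D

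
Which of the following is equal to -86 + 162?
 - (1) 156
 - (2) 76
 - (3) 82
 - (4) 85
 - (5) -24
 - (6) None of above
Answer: 2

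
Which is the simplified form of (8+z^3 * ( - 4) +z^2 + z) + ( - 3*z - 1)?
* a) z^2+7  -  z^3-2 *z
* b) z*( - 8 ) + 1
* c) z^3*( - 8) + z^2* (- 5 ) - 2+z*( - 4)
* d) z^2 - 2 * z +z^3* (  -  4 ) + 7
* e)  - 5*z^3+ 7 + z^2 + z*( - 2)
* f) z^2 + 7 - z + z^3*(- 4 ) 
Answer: d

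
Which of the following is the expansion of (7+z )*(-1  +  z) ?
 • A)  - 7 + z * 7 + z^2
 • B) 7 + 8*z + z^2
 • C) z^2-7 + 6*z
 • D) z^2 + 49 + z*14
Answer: C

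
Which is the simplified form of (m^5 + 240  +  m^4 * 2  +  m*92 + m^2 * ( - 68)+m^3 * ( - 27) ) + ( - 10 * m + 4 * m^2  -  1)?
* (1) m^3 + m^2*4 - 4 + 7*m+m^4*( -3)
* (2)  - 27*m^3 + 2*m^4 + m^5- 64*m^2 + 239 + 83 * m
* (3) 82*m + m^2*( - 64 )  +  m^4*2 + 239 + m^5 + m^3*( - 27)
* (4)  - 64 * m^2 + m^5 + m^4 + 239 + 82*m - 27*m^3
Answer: 3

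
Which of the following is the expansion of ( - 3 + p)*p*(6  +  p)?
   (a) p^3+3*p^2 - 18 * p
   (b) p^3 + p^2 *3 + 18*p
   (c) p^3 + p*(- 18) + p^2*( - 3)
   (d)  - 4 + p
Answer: a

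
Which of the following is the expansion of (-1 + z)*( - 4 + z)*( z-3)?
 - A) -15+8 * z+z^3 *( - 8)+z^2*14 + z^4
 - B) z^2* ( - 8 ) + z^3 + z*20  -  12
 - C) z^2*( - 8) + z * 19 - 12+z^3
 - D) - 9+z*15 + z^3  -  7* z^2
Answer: C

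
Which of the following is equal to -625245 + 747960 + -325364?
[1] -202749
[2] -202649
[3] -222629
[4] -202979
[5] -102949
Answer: 2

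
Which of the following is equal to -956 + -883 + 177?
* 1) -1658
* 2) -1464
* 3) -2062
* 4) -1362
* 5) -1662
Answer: 5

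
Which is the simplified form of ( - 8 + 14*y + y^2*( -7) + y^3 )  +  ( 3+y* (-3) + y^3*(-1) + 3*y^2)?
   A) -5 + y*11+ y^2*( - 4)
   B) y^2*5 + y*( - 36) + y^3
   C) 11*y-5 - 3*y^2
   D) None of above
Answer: A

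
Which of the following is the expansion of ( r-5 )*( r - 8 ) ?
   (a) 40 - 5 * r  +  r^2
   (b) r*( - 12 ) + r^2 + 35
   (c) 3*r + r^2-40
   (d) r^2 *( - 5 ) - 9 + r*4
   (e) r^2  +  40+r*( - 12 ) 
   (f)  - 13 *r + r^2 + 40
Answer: f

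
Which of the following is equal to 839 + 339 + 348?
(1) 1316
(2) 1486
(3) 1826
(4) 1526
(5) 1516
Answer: 4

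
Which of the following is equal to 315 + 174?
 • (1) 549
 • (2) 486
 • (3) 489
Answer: 3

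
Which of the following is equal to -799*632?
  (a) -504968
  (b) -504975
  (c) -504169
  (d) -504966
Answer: a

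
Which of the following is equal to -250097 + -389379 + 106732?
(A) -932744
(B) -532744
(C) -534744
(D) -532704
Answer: B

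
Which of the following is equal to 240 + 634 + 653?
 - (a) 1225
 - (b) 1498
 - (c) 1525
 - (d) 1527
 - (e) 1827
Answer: d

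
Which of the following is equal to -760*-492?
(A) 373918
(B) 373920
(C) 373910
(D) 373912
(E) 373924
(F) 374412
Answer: B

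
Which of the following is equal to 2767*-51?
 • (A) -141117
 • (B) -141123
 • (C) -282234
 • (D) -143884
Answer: A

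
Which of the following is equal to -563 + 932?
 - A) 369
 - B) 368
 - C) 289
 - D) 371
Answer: A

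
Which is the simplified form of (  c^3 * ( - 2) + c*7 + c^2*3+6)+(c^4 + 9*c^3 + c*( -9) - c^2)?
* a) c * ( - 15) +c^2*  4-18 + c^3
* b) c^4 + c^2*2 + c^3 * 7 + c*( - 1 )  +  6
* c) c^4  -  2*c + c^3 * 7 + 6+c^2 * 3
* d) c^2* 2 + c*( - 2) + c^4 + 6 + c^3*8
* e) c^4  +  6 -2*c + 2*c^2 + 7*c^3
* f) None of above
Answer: e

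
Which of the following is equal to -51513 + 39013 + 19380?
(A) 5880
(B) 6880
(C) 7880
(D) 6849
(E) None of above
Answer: B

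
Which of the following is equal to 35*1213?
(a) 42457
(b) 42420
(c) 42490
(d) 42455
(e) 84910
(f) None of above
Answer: d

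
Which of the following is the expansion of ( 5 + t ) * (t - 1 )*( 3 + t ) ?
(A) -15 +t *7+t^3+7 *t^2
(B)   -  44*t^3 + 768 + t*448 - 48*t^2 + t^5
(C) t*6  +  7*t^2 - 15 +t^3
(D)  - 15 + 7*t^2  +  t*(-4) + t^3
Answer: A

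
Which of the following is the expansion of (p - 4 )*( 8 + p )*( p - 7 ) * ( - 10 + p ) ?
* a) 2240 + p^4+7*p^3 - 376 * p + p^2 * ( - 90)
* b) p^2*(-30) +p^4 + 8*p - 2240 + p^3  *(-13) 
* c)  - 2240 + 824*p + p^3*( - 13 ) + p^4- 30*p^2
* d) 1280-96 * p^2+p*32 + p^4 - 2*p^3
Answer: c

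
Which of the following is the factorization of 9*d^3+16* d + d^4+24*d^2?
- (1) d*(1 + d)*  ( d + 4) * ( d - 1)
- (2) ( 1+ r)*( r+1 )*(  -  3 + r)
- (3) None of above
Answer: 3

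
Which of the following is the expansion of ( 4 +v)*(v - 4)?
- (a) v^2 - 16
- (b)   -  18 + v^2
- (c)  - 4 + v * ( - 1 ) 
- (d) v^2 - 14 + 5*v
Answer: a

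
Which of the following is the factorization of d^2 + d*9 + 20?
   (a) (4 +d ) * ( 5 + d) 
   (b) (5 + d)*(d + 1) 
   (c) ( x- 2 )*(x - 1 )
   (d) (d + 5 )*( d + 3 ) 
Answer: a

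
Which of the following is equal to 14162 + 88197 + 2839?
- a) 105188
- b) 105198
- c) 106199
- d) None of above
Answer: b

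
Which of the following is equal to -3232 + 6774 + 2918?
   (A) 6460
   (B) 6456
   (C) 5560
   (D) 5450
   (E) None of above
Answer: A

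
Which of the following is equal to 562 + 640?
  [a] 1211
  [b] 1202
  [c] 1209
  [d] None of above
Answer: b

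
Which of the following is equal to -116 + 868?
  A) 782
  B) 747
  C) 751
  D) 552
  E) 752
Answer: E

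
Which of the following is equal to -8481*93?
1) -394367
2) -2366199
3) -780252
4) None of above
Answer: 4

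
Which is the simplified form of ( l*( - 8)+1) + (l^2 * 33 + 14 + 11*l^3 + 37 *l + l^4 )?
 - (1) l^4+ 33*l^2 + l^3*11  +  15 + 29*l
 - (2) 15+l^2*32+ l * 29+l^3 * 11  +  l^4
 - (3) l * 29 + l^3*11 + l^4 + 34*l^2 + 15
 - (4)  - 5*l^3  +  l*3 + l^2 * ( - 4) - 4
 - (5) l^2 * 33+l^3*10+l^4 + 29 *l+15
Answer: 1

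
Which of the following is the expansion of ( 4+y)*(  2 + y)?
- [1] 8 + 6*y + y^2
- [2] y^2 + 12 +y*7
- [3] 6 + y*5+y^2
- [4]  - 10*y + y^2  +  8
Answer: 1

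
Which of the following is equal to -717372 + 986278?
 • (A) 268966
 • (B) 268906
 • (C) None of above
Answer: B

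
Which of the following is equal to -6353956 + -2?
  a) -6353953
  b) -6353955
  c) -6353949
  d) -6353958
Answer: d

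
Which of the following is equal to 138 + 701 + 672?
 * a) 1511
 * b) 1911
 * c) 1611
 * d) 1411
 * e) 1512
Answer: a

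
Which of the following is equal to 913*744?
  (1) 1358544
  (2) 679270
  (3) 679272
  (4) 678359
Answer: 3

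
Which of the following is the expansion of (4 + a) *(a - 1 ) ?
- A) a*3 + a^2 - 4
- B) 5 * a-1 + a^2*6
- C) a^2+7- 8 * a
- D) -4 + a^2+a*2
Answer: A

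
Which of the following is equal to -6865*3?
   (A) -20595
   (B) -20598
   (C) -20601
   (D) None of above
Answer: A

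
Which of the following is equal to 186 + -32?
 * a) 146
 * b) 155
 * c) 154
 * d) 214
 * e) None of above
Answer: c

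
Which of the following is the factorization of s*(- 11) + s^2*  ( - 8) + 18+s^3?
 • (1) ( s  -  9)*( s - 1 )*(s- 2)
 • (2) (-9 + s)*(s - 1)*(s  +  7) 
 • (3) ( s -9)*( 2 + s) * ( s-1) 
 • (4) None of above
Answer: 3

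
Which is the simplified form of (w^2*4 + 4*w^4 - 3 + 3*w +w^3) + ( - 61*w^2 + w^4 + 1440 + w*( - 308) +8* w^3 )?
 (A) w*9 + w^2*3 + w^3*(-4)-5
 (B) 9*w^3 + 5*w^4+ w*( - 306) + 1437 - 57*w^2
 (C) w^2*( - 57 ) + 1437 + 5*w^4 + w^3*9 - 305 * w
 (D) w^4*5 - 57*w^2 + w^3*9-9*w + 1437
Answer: C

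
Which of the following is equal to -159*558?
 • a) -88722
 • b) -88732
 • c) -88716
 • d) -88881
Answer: a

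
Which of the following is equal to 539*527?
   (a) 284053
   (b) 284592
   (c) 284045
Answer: a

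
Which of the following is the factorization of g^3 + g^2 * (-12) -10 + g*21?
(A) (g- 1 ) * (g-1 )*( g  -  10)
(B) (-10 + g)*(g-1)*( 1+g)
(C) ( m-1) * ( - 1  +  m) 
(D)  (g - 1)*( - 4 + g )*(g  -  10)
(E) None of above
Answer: A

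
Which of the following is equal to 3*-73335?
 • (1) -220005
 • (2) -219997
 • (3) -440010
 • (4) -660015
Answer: 1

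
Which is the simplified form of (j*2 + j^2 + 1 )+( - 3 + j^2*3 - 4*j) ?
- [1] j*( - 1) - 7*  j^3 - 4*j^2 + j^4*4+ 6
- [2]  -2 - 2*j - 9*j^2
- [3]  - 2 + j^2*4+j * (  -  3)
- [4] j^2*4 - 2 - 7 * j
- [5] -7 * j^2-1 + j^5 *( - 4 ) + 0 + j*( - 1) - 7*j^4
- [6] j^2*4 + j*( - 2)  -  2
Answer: 6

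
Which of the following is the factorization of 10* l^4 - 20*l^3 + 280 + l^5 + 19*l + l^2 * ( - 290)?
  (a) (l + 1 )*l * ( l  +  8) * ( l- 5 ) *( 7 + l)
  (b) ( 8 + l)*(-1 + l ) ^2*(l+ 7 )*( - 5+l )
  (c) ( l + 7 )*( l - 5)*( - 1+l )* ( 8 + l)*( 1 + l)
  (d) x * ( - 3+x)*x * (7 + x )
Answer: c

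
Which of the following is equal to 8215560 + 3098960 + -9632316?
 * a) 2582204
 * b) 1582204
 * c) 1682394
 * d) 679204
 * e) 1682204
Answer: e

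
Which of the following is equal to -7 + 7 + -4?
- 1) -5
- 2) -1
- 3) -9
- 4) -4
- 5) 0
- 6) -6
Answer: 4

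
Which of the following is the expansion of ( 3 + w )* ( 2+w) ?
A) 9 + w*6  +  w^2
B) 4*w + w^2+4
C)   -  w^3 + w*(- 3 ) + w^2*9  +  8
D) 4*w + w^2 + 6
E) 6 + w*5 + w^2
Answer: E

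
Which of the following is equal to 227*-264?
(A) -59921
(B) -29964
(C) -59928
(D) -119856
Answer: C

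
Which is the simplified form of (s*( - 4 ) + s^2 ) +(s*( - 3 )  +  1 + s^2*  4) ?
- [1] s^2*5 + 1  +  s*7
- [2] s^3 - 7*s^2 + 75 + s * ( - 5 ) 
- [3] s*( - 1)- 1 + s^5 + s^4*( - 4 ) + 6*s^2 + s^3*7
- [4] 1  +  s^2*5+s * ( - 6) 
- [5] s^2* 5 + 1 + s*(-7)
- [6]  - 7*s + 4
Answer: 5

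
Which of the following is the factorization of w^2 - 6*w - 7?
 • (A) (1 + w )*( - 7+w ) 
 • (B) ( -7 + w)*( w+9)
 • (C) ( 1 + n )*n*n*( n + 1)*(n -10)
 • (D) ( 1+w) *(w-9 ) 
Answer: A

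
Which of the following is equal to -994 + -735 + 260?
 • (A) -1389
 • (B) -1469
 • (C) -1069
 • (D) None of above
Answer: B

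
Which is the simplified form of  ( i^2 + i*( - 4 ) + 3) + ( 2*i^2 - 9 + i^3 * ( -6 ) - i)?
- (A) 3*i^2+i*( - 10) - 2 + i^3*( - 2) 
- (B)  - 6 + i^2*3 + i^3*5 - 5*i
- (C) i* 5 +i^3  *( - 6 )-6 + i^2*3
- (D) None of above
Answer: D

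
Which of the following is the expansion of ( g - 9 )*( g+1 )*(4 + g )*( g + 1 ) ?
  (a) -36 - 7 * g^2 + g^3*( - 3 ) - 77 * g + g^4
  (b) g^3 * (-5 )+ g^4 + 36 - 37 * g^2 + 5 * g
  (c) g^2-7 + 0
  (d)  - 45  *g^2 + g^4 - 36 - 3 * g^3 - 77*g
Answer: d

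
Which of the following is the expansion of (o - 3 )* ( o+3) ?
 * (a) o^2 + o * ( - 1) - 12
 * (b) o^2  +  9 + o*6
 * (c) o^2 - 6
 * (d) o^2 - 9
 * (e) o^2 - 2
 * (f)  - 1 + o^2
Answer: d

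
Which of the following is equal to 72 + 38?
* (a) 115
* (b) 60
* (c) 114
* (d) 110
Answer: d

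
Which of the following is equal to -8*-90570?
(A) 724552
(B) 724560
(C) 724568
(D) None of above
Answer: B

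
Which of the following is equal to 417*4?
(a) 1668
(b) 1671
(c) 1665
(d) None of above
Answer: a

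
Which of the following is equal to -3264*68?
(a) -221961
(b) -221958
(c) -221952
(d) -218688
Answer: c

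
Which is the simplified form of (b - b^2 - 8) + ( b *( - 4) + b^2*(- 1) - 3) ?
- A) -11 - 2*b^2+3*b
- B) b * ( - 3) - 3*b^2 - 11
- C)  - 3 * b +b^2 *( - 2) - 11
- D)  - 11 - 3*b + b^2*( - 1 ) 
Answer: C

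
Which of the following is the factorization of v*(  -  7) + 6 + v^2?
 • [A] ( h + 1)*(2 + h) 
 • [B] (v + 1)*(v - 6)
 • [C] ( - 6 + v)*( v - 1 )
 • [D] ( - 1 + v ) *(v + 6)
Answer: C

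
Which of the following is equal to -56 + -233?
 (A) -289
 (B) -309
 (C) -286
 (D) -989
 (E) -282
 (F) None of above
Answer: A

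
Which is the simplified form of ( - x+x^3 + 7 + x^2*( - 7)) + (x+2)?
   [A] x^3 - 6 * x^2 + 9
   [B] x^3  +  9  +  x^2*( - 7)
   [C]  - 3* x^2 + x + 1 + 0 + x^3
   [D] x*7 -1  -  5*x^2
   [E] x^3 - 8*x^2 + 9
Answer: B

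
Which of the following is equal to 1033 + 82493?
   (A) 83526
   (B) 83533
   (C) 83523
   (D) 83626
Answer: A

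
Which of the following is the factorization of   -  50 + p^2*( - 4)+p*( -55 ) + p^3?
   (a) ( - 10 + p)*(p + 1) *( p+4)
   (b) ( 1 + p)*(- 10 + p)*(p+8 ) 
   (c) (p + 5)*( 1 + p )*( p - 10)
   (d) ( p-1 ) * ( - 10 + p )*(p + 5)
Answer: c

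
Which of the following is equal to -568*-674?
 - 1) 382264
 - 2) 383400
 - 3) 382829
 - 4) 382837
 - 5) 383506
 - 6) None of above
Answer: 6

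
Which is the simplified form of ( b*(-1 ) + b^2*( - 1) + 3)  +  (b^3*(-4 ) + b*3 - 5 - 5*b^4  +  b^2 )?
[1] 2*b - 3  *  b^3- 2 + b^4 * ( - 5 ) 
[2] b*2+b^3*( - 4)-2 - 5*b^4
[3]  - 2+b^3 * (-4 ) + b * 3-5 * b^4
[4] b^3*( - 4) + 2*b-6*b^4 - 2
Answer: 2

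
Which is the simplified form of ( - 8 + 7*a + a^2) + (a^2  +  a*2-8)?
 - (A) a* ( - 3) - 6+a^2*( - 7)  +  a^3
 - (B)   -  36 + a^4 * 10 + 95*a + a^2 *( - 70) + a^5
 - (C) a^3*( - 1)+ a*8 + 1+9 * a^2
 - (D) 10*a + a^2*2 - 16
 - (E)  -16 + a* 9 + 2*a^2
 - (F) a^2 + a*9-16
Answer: E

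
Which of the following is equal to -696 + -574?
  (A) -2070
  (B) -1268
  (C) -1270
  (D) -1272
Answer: C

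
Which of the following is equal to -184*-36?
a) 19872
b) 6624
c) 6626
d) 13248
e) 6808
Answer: b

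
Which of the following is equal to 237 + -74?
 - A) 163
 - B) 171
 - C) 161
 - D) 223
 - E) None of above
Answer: A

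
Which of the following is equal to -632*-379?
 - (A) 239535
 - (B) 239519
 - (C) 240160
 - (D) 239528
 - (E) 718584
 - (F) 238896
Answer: D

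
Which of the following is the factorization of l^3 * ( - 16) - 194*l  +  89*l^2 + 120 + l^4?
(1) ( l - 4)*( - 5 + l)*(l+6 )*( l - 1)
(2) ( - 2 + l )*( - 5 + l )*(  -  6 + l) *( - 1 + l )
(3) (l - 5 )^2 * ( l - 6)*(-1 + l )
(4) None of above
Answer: 4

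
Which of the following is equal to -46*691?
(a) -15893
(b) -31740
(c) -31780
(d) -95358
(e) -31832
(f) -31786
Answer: f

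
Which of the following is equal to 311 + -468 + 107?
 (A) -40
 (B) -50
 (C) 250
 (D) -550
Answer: B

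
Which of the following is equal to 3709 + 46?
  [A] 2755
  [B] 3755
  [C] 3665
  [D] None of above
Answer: B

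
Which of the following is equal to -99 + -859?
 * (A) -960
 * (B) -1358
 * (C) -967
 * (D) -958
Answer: D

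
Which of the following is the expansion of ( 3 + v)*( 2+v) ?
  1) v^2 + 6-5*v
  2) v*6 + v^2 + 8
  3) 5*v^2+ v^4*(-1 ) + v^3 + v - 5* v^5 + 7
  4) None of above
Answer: 4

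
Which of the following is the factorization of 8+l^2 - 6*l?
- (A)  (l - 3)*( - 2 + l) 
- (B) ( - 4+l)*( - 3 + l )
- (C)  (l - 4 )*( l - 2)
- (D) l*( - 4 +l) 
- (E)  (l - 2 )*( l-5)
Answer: C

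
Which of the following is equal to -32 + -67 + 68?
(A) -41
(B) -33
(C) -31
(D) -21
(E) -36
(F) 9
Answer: C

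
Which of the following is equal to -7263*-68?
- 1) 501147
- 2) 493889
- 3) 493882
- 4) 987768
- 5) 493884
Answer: 5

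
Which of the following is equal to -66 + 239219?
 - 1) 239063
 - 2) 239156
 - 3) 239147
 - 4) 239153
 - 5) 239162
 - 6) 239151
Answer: 4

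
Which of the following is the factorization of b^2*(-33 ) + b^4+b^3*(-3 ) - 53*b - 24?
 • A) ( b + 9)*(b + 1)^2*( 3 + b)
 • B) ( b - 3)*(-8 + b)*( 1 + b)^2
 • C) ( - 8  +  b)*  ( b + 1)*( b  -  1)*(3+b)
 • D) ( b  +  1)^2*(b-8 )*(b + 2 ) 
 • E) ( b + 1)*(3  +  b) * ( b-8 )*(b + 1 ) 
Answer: E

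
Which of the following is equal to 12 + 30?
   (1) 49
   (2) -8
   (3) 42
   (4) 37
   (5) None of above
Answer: 3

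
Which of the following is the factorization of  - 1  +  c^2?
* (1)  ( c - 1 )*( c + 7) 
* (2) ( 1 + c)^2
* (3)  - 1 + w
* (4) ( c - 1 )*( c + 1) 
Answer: 4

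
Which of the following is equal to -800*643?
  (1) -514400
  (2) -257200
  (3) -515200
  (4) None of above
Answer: 1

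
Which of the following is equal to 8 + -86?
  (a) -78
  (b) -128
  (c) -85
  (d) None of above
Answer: a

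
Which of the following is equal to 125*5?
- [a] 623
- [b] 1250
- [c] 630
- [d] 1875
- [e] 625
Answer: e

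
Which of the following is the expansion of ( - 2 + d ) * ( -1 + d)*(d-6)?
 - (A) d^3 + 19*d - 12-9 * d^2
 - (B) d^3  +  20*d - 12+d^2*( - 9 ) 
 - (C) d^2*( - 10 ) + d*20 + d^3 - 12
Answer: B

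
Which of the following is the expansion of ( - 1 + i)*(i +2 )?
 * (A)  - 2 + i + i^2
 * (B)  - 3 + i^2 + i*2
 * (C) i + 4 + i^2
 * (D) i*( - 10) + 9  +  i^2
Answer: A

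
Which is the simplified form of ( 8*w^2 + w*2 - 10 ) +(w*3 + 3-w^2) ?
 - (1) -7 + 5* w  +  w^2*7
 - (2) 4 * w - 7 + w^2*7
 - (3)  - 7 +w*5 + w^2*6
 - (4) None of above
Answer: 1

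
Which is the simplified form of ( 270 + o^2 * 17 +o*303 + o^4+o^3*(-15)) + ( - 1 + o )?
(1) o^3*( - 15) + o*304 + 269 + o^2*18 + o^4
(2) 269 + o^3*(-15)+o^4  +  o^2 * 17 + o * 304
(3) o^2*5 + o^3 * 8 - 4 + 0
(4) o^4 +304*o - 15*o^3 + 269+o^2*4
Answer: 2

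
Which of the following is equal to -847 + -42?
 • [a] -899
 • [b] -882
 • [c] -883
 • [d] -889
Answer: d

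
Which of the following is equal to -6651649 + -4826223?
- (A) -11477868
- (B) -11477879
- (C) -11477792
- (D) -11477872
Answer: D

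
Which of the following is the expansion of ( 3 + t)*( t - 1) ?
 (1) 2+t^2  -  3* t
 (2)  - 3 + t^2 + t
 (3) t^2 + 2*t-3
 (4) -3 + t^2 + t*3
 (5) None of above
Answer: 3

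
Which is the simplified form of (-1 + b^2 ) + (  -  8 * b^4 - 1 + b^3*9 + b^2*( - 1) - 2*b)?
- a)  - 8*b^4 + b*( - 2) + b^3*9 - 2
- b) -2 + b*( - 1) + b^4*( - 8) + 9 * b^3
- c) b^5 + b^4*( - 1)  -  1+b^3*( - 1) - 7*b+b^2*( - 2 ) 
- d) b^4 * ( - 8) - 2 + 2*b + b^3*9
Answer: a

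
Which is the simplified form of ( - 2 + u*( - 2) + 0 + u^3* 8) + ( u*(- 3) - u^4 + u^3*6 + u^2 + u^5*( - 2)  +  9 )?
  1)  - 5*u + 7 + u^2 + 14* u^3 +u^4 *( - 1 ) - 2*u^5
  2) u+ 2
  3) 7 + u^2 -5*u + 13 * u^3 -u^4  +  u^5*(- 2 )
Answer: 1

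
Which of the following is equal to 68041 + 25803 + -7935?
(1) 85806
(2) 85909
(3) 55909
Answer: 2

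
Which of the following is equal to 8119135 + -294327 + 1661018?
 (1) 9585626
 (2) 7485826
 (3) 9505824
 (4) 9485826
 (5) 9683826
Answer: 4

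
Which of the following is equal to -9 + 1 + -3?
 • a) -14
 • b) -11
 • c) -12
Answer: b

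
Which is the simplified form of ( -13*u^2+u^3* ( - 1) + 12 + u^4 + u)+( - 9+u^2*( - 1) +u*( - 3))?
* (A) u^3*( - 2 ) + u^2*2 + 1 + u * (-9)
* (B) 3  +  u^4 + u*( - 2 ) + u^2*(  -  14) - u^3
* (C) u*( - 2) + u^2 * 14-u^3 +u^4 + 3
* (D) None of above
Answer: B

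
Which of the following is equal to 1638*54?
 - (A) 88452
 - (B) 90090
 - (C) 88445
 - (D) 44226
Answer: A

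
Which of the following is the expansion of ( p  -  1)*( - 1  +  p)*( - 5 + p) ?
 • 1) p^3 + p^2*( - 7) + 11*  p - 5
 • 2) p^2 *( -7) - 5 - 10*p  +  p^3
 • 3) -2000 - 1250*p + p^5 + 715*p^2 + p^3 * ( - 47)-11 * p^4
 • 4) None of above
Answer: 1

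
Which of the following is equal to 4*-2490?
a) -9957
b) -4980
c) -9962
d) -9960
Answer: d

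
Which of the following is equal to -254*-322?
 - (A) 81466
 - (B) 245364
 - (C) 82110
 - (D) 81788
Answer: D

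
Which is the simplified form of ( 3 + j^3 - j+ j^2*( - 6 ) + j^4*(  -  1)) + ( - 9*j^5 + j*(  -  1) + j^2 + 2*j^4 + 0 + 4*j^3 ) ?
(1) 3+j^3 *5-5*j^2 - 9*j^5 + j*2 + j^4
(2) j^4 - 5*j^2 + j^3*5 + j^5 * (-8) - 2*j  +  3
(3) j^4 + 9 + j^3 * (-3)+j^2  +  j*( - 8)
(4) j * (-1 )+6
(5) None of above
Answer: 5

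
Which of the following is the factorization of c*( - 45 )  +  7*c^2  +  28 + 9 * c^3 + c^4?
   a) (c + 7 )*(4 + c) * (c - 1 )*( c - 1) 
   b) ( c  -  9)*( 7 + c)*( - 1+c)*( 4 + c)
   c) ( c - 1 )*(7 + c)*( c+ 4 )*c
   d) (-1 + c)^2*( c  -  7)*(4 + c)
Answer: a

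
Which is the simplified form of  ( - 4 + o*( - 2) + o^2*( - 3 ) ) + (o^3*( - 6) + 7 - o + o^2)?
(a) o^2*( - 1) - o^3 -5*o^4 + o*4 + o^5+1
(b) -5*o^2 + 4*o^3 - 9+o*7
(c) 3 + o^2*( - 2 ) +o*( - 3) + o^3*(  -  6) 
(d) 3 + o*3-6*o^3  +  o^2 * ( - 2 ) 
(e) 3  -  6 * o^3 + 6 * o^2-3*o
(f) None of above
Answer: c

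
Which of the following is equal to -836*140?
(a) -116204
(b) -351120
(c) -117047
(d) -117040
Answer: d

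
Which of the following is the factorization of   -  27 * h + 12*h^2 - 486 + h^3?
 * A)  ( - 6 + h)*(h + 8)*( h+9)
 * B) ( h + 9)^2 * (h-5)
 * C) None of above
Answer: C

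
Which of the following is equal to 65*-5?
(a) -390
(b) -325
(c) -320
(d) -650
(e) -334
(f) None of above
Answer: b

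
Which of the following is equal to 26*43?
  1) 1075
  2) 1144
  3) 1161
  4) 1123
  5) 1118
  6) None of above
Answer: 5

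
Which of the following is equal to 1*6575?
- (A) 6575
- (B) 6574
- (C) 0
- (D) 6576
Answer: A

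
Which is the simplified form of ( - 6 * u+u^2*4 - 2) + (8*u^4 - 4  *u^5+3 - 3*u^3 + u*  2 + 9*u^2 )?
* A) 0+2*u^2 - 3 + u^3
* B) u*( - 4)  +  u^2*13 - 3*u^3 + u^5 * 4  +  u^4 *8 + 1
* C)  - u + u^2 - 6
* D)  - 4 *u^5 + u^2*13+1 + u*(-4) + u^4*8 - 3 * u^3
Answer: D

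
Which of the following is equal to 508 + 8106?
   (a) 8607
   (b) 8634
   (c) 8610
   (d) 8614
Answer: d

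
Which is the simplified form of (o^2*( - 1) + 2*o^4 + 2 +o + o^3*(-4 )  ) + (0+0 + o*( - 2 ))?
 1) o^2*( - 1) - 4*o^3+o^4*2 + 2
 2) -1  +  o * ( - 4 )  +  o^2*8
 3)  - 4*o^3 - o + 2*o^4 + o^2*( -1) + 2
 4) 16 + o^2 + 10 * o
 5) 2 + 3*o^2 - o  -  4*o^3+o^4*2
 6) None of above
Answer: 3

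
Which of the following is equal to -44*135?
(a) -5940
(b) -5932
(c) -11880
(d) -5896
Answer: a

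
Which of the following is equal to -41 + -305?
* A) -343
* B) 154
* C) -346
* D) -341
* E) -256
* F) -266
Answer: C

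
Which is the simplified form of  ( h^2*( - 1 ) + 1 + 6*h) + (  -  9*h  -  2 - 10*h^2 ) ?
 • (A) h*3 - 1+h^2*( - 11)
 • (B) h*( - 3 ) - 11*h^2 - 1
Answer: B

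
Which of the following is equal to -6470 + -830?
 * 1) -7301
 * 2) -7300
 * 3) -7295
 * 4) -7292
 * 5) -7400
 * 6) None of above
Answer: 2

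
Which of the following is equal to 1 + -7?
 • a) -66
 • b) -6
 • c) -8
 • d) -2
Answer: b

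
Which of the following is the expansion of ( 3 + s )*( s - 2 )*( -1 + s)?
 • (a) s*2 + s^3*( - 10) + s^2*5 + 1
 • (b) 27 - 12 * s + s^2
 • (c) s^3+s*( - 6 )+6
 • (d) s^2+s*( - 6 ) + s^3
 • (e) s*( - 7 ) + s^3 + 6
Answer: e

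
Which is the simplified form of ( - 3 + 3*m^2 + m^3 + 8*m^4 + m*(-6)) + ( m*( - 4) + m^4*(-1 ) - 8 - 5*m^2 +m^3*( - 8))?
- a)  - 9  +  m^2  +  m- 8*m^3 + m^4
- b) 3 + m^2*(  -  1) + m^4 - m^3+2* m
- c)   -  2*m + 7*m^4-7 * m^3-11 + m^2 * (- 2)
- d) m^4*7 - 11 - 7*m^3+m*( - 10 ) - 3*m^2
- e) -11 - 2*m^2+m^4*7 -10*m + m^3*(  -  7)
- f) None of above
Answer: e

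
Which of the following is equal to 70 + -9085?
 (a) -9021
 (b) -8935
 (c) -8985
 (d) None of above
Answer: d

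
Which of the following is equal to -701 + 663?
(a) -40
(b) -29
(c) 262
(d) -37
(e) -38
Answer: e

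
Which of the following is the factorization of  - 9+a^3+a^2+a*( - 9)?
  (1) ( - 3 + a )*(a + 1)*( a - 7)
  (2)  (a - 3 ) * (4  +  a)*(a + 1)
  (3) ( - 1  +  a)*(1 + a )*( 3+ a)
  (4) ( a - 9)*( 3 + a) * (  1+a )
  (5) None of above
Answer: 5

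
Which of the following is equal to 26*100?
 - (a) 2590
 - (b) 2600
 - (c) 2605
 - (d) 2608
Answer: b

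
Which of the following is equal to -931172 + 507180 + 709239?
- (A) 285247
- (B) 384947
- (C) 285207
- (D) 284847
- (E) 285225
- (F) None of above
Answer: A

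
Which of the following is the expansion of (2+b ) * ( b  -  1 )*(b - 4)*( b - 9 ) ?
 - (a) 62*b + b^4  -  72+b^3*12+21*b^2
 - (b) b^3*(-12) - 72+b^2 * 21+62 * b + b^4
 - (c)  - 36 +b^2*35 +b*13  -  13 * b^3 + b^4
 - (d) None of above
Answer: b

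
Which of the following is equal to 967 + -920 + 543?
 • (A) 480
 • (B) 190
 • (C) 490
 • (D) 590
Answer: D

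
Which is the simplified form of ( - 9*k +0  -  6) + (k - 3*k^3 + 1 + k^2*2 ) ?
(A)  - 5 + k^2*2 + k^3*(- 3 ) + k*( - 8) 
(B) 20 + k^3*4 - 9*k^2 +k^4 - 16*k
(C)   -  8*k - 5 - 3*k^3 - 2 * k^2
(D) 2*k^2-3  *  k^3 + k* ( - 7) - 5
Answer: A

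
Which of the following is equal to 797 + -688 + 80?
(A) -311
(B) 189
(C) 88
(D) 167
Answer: B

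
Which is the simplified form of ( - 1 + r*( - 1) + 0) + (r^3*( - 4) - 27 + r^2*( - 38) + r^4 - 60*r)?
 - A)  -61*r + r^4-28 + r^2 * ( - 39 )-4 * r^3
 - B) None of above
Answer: B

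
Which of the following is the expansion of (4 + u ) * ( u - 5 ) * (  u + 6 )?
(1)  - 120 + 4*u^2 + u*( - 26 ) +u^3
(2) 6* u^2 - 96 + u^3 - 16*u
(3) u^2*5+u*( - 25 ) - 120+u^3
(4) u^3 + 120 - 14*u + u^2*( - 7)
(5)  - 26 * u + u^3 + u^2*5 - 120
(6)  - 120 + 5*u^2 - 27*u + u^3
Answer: 5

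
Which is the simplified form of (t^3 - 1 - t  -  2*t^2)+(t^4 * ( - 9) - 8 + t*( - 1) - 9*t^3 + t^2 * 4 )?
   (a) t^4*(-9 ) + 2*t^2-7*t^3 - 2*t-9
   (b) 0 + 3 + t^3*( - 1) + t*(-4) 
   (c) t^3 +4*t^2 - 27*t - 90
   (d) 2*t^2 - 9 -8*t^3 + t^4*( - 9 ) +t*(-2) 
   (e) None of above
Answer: d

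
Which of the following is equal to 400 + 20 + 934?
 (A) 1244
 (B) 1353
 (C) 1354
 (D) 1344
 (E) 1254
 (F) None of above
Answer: C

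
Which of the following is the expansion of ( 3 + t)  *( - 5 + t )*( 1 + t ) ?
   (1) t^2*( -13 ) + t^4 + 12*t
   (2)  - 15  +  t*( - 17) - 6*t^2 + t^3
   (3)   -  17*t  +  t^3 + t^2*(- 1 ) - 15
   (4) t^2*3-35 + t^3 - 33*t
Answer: 3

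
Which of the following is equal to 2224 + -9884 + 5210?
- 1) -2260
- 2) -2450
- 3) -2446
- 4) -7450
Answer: 2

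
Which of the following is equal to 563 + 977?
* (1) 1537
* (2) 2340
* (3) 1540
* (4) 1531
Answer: 3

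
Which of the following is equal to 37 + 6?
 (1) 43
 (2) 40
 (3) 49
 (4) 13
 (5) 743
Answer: 1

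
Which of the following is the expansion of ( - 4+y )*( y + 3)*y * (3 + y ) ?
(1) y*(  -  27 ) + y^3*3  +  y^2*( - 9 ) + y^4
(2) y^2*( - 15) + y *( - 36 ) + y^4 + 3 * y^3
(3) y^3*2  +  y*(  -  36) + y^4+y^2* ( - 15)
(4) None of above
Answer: 3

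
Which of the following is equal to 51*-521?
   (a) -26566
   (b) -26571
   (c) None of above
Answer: b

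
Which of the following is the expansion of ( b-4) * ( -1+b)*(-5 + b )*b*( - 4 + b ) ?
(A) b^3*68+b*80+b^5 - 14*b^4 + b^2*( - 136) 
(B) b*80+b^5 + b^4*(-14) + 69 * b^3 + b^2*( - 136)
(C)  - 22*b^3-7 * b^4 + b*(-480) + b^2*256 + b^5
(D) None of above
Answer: B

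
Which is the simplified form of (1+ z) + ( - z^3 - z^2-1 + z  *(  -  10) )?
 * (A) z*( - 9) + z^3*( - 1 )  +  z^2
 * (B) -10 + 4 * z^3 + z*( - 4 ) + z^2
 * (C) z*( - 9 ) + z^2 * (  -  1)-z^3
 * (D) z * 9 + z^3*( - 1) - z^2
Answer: C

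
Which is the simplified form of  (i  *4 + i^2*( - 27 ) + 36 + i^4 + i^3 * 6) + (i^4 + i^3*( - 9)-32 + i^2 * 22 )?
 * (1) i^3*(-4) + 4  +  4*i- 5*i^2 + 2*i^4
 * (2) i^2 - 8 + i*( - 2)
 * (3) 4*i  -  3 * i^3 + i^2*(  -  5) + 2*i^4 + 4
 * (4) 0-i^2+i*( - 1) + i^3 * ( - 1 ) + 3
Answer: 3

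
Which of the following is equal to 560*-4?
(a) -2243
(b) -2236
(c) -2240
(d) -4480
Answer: c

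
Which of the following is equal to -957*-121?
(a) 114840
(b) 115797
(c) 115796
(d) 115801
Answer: b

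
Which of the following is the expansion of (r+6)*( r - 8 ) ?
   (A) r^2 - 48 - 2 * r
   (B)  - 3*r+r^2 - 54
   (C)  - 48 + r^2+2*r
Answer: A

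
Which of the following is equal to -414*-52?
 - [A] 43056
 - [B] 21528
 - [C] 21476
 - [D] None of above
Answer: B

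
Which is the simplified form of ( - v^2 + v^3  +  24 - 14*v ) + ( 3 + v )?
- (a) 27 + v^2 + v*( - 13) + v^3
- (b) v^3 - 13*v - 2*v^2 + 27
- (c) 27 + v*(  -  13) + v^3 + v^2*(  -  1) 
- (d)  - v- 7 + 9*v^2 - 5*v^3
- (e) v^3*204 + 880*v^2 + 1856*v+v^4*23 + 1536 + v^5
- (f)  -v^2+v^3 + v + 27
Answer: c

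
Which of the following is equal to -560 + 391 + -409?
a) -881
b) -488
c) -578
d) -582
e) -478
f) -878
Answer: c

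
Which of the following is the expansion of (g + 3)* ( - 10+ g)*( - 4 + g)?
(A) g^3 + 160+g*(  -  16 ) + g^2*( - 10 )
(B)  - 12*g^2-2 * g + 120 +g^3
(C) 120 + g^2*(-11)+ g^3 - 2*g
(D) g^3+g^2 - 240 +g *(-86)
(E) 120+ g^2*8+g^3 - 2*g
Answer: C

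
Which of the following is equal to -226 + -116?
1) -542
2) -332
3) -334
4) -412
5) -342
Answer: 5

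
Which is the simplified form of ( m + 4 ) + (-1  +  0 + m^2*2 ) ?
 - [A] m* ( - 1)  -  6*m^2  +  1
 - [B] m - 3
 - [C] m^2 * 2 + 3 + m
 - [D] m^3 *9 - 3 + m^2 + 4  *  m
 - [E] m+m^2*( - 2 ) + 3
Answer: C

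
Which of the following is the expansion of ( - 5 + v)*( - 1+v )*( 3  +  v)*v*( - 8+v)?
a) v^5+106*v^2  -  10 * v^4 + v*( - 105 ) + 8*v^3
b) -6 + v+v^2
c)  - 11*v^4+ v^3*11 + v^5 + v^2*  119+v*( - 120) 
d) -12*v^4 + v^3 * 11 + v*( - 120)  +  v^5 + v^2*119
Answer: c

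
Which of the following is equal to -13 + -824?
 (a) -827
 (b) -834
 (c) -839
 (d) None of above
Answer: d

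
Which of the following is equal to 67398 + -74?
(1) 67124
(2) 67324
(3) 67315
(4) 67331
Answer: 2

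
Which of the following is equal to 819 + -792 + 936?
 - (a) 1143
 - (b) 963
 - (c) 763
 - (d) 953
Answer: b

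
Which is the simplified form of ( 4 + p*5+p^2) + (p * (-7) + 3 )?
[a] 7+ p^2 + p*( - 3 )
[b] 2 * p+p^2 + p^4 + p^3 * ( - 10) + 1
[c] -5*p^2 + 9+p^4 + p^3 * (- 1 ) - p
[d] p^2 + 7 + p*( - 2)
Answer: d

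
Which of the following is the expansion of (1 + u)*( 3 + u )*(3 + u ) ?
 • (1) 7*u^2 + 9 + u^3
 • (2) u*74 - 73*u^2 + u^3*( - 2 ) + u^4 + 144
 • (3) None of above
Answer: 3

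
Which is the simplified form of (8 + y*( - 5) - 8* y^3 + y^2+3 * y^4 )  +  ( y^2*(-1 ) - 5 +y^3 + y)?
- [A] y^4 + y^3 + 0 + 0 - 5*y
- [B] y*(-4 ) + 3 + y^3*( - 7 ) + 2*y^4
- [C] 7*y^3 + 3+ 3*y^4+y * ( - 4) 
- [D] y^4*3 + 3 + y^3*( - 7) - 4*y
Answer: D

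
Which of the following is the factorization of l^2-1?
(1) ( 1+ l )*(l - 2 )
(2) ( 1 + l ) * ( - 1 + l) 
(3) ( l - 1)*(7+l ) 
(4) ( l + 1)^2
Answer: 2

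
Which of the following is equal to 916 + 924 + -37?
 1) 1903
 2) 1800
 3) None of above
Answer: 3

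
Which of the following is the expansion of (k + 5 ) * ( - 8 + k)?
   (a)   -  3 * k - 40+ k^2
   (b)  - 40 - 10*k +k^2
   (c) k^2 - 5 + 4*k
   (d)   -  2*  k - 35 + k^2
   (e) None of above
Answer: a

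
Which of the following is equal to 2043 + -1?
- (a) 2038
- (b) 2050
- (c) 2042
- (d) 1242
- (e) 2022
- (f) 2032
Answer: c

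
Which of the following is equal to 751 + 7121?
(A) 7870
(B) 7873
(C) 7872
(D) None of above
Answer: C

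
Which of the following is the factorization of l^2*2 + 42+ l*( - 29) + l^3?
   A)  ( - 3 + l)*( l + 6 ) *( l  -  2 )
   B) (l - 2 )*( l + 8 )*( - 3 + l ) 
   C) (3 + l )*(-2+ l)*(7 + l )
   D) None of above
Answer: D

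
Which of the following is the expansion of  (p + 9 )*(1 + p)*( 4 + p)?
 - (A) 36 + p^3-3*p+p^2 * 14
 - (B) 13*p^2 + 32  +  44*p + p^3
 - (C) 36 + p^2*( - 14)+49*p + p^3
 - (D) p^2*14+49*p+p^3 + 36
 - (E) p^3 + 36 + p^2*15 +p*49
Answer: D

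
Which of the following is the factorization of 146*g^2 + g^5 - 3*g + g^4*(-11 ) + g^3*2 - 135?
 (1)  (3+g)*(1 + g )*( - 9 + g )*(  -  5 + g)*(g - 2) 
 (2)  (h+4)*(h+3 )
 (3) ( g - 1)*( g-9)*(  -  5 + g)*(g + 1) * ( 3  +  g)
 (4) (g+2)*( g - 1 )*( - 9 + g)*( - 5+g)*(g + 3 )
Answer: 3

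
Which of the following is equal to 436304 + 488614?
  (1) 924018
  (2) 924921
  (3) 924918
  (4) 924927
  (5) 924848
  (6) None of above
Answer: 3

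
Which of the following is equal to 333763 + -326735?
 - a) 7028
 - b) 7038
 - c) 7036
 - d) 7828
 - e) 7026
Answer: a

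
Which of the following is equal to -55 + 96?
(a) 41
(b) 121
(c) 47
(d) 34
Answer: a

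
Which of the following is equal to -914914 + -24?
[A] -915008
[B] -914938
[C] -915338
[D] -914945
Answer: B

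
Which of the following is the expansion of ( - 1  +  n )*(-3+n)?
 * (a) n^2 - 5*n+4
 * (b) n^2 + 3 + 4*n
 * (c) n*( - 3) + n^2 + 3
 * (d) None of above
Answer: d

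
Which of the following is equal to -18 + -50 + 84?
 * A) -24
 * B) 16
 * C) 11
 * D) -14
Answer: B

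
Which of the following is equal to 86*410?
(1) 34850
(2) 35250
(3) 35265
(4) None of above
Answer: 4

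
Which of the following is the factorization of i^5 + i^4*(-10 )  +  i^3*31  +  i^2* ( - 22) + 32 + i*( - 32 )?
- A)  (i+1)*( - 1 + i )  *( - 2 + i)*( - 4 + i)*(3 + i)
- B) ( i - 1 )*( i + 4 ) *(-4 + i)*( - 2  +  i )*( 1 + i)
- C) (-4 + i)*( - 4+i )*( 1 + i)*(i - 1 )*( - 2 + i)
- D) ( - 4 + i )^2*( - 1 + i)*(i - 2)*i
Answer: C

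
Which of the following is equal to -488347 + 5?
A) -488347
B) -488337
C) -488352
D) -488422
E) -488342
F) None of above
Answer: E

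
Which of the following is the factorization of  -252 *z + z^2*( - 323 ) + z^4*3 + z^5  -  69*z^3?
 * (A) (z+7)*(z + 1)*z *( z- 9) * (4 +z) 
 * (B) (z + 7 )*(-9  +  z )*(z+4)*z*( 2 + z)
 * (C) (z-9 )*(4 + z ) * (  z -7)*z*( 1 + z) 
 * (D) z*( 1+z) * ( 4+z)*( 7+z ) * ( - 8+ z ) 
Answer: A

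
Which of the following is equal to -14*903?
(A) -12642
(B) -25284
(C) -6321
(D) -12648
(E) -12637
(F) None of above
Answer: A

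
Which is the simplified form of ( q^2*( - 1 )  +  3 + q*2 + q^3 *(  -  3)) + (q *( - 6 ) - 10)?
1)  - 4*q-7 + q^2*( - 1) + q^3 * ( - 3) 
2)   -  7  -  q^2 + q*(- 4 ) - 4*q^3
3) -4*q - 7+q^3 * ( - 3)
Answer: 1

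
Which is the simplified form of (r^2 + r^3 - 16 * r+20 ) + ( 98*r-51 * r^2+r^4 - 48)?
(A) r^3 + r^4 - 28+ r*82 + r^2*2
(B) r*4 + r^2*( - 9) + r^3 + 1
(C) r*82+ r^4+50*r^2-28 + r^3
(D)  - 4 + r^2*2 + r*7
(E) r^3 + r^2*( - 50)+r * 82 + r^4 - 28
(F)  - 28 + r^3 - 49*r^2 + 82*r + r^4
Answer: E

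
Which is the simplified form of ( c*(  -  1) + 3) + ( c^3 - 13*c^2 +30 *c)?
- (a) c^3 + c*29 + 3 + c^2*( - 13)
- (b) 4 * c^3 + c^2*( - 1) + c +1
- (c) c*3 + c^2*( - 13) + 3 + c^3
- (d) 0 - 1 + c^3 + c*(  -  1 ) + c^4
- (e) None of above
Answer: a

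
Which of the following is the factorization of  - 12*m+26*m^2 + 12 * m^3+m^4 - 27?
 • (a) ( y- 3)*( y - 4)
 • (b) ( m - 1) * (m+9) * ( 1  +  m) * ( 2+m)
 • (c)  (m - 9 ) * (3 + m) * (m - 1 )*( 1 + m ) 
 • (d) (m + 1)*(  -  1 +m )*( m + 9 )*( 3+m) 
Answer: d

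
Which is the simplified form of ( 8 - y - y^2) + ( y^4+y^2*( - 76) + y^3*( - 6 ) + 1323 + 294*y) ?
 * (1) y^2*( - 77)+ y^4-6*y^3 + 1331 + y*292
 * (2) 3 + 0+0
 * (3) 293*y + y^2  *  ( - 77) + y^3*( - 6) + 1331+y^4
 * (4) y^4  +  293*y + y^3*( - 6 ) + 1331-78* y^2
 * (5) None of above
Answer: 3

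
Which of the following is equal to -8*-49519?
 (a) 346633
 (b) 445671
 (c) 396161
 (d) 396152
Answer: d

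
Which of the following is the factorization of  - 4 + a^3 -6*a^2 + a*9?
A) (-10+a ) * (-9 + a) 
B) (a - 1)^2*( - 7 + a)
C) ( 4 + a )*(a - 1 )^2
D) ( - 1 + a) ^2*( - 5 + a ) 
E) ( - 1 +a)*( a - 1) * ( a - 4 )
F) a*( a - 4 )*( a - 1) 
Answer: E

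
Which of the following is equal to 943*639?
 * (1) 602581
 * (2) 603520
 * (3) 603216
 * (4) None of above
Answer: 4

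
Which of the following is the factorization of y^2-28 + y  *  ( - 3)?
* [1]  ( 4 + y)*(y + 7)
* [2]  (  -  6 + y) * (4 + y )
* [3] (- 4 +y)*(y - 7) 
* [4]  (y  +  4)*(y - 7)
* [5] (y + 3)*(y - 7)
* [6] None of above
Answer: 4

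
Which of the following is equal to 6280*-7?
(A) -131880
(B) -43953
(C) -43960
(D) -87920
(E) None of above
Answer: C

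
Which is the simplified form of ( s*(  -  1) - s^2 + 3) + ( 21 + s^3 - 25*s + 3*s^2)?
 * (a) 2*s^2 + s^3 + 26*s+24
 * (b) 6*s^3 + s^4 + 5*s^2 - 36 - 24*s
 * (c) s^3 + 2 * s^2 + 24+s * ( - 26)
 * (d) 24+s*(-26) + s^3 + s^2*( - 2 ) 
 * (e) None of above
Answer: c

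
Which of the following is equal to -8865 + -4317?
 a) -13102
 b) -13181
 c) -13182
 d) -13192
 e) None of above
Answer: c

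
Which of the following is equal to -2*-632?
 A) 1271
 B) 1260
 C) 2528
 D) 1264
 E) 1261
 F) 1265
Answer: D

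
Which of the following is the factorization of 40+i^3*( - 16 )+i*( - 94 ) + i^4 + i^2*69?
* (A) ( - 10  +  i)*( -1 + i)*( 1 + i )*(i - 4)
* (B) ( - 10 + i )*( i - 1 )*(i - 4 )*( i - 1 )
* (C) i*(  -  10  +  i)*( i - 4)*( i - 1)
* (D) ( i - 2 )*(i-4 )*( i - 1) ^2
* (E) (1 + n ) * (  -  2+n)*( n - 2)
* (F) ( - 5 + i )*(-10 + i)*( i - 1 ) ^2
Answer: B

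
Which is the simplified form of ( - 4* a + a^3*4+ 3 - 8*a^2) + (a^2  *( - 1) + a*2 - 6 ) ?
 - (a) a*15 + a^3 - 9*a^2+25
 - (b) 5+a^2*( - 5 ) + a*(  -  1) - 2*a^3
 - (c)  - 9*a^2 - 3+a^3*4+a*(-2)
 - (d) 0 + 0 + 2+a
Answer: c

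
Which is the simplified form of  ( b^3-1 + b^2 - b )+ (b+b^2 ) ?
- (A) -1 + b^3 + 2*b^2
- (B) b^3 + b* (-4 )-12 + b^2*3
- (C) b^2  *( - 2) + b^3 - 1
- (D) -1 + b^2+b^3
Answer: A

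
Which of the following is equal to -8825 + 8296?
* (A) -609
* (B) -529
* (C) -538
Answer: B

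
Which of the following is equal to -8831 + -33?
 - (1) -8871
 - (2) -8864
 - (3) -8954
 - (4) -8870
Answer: 2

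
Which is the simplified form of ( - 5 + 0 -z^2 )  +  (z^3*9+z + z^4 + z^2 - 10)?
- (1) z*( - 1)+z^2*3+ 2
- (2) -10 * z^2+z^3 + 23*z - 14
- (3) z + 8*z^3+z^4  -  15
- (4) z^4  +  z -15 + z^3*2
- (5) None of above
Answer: 5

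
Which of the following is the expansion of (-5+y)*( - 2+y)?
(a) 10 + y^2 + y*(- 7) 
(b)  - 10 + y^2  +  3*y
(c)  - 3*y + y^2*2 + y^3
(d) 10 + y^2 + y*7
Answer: a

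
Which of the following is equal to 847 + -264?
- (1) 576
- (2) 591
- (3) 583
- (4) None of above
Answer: 3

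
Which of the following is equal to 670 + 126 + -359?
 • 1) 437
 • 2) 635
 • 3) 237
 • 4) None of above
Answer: 1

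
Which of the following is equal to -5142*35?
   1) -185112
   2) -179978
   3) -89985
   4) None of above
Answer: 4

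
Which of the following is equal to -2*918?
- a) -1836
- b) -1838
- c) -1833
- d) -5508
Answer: a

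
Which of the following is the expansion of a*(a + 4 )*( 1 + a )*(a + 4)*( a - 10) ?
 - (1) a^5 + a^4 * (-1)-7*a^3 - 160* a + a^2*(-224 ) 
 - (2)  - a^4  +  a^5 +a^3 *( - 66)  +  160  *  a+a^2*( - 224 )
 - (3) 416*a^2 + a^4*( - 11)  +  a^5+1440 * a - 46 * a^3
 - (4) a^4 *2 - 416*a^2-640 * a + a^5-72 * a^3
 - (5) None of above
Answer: 5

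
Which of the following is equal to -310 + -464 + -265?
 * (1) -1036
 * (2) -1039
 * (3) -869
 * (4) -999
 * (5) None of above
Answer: 2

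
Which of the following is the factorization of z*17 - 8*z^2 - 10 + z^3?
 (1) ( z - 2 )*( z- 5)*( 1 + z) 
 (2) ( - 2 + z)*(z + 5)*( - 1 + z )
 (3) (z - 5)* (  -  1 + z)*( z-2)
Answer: 3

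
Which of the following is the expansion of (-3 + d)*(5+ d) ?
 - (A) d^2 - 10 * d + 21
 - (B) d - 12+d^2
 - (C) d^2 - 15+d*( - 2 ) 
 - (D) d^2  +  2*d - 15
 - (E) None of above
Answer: D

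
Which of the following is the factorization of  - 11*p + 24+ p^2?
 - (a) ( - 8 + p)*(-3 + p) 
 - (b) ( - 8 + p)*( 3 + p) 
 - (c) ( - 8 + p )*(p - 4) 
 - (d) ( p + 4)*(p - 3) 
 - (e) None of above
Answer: a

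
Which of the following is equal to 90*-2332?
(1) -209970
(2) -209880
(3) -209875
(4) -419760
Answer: 2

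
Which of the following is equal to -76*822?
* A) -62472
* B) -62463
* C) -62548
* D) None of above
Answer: A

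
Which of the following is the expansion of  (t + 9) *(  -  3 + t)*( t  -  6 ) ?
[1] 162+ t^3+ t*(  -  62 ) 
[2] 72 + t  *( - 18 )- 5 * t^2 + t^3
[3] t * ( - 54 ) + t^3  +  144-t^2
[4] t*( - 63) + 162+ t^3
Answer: 4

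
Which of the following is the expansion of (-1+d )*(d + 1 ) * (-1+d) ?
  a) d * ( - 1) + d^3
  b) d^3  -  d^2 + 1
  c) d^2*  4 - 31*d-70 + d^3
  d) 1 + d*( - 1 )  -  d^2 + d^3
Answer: d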